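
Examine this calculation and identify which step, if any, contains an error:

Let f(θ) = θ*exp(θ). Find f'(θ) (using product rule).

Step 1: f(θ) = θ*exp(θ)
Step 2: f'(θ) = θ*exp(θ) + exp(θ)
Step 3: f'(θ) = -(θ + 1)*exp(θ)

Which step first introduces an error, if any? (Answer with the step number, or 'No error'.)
Step 3

Step 3 is incorrect due to a sign flip.
The step shows: -(θ + 1)*exp(θ)
The correct value should be: (θ + 1)*exp(θ)

Explanation: The sign of the whole expression was flipped: the term (θ + 1)*exp(θ) was incorrectly written as -(θ + 1)*exp(θ)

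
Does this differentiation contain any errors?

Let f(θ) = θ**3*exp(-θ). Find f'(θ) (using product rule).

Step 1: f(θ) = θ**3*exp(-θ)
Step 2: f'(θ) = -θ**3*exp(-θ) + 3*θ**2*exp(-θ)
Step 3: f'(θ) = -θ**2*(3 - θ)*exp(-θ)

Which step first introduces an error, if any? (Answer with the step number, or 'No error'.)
Step 3

Step 3 is incorrect due to a sign flip.
The step shows: -θ**2*(3 - θ)*exp(-θ)
The correct value should be: θ**2*(3 - θ)*exp(-θ)

Explanation: The sign of the whole expression was flipped: the term θ**2*(3 - θ)*exp(-θ) was incorrectly written as -θ**2*(3 - θ)*exp(-θ)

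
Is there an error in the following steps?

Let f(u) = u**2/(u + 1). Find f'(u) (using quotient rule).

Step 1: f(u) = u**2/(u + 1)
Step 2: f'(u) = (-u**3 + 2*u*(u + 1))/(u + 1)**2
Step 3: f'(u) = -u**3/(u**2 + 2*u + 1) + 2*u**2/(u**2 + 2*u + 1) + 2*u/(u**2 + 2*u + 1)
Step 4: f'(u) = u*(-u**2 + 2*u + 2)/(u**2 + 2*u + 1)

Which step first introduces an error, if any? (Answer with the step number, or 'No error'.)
Step 2

Step 2 is incorrect due to a wrong exponent.
The step shows: (-u**3 + 2*u*(u + 1))/(u + 1)**2
The correct value should be: (-u**2 + 2*u*(u + 1))/(u + 1)**2

Explanation: The exponent 2 on u was incorrectly written as 3: the term (-u**2 + 2*u*(u + 1))/(u + 1)**2 was incorrectly written as (-u**3 + 2*u*(u + 1))/(u + 1)**2
The later steps are derived from this incorrect expression, so the error originates in Step 2.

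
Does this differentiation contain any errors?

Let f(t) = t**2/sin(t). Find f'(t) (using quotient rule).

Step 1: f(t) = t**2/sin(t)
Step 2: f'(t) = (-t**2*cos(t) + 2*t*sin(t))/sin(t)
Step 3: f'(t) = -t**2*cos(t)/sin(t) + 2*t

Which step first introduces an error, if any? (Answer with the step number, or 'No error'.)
Step 2

Step 2 is incorrect due to a wrong exponent.
The step shows: (-t**2*cos(t) + 2*t*sin(t))/sin(t)
The correct value should be: (-t**2*cos(t) + 2*t*sin(t))/sin(t)**2

Explanation: The exponent -2 on sin(t) was incorrectly written as -1: the term (-t**2*cos(t) + 2*t*sin(t))/sin(t)**2 was incorrectly written as (-t**2*cos(t) + 2*t*sin(t))/sin(t)
The later steps are derived from this incorrect expression, so the error originates in Step 2.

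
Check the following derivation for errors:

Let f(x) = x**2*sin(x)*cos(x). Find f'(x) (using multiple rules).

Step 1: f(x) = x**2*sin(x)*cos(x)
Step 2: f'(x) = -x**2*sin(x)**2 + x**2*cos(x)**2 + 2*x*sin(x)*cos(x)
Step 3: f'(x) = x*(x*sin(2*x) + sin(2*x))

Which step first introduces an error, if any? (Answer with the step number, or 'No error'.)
Step 3

Step 3 is incorrect due to a wrong trig function.
The step shows: x*(x*sin(2*x) + sin(2*x))
The correct value should be: x*(x*cos(2*x) + sin(2*x))

Explanation: cos(2*x) was incorrectly written as sin(2*x): the term x*(x*cos(2*x) + sin(2*x)) was incorrectly written as x*(x*sin(2*x) + sin(2*x))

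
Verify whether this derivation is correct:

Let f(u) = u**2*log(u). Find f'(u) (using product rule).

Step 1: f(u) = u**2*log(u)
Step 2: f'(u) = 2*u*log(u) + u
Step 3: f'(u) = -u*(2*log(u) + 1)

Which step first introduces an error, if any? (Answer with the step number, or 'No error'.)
Step 3

Step 3 is incorrect due to a sign flip.
The step shows: -u*(2*log(u) + 1)
The correct value should be: u*(2*log(u) + 1)

Explanation: The sign of the whole expression was flipped: the term u*(2*log(u) + 1) was incorrectly written as -u*(2*log(u) + 1)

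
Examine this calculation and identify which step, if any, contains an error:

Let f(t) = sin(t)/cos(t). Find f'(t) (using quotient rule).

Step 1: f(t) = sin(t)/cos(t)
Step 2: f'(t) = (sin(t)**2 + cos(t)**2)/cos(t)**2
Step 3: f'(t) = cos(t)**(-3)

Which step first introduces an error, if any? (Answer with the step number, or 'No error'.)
Step 3

Step 3 is incorrect due to a wrong exponent.
The step shows: cos(t)**(-3)
The correct value should be: cos(t)**(-2)

Explanation: The exponent -2 on cos(t) was incorrectly written as -3: the term cos(t)**(-2) was incorrectly written as cos(t)**(-3)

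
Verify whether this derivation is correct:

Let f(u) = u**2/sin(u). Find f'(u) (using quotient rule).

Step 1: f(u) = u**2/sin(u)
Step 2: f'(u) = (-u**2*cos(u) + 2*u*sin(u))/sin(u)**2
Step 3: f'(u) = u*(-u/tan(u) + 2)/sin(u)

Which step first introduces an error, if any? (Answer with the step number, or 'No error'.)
No error

All steps in this derivation are correct.
The final answer f'(u) = u*(-u/tan(u) + 2)/sin(u) is valid.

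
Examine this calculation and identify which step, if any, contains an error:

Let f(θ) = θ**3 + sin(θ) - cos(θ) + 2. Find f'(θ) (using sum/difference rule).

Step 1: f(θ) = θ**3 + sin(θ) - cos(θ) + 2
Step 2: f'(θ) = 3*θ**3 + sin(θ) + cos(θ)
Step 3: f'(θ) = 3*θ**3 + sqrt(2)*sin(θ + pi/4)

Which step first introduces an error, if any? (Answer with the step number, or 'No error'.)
Step 2

Step 2 is incorrect due to a wrong exponent.
The step shows: 3*θ**3 + sin(θ) + cos(θ)
The correct value should be: 3*θ**2 + sin(θ) + cos(θ)

Explanation: The exponent 2 on θ was incorrectly written as 3: the term 3*θ**2 was incorrectly written as 3*θ**3
The later steps are derived from this incorrect expression, so the error originates in Step 2.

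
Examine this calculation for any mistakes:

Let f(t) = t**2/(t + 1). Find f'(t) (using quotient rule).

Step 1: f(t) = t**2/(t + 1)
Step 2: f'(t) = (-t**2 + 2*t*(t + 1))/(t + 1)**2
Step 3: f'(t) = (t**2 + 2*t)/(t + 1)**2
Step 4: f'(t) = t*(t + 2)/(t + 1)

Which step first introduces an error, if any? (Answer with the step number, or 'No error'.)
Step 4

Step 4 is incorrect due to a wrong exponent.
The step shows: t*(t + 2)/(t + 1)
The correct value should be: t*(t + 2)/(t + 1)**2

Explanation: The exponent -2 on t + 1 was incorrectly written as -1: the term t*(t + 2)/(t + 1)**2 was incorrectly written as t*(t + 2)/(t + 1)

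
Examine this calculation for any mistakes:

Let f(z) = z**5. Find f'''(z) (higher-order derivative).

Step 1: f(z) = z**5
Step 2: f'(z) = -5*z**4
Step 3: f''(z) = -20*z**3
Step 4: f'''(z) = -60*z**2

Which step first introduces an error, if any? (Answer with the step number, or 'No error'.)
Step 2

Step 2 is incorrect due to a sign flip.
The step shows: -5*z**4
The correct value should be: 5*z**4

Explanation: The sign of the whole expression was flipped: the term 5*z**4 was incorrectly written as -5*z**4
The later steps are derived from this incorrect expression, so the error originates in Step 2.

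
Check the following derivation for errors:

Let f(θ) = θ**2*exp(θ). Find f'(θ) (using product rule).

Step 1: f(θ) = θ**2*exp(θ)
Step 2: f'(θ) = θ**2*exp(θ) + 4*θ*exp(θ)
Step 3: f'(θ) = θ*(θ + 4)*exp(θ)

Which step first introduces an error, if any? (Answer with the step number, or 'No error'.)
Step 2

Step 2 is incorrect due to a wrong coefficient.
The step shows: θ**2*exp(θ) + 4*θ*exp(θ)
The correct value should be: θ**2*exp(θ) + 2*θ*exp(θ)

Explanation: The coefficient 2 was incorrectly written as 4: the term 2*θ*exp(θ) was incorrectly written as 4*θ*exp(θ)
The later steps are derived from this incorrect expression, so the error originates in Step 2.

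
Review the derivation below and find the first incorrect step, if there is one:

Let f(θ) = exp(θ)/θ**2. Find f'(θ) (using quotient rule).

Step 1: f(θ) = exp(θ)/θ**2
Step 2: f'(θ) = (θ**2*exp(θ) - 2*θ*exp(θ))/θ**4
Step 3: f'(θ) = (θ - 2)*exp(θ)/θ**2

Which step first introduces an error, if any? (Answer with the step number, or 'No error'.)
Step 3

Step 3 is incorrect due to a wrong exponent.
The step shows: (θ - 2)*exp(θ)/θ**2
The correct value should be: (θ - 2)*exp(θ)/θ**3

Explanation: The exponent -3 on θ was incorrectly written as -2: the term (θ - 2)*exp(θ)/θ**3 was incorrectly written as (θ - 2)*exp(θ)/θ**2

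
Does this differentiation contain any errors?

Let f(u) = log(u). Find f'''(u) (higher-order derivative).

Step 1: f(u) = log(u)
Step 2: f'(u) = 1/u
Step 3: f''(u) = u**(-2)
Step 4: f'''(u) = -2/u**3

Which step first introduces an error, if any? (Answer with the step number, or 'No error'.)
Step 3

Step 3 is incorrect due to a sign flip.
The step shows: u**(-2)
The correct value should be: -1/u**2

Explanation: The sign of the whole expression was flipped: the term -1/u**2 was incorrectly written as u**(-2)
The later steps are derived from this incorrect expression, so the error originates in Step 3.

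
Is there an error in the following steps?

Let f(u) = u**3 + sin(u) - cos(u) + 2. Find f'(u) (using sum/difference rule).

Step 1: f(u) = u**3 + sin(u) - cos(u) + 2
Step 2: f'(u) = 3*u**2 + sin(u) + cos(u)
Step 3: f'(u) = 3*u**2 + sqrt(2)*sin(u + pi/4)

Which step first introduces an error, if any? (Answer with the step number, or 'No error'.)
No error

All steps in this derivation are correct.
The final answer f'(u) = 3*u**2 + sqrt(2)*sin(u + pi/4) is valid.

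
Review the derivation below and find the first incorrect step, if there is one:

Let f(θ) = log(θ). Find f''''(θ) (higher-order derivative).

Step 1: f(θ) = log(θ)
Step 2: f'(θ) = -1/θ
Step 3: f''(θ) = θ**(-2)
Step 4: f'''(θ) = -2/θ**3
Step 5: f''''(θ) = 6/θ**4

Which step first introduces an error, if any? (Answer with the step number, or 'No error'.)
Step 2

Step 2 is incorrect due to a sign flip.
The step shows: -1/θ
The correct value should be: 1/θ

Explanation: The sign of the whole expression was flipped: the term 1/θ was incorrectly written as -1/θ
The later steps are derived from this incorrect expression, so the error originates in Step 2.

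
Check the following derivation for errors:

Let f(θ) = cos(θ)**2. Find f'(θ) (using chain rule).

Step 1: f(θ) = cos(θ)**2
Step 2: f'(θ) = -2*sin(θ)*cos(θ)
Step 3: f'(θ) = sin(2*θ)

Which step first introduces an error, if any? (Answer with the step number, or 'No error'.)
Step 3

Step 3 is incorrect due to a sign flip.
The step shows: sin(2*θ)
The correct value should be: -sin(2*θ)

Explanation: The sign of the whole expression was flipped: the term -sin(2*θ) was incorrectly written as sin(2*θ)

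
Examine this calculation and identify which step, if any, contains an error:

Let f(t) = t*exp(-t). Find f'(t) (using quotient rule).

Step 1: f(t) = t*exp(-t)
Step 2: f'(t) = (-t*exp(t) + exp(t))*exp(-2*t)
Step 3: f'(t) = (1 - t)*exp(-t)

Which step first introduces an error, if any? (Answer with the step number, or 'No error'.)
No error

All steps in this derivation are correct.
The final answer f'(t) = (1 - t)*exp(-t) is valid.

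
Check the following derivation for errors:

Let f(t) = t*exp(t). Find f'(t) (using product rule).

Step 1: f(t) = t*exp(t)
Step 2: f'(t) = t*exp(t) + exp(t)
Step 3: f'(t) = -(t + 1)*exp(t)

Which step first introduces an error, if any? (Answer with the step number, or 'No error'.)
Step 3

Step 3 is incorrect due to a sign flip.
The step shows: -(t + 1)*exp(t)
The correct value should be: (t + 1)*exp(t)

Explanation: The sign of the whole expression was flipped: the term (t + 1)*exp(t) was incorrectly written as -(t + 1)*exp(t)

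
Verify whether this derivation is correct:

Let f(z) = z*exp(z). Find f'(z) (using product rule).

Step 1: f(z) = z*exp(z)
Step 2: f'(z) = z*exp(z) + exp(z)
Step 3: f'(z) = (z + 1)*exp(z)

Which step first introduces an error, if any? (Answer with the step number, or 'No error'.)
No error

All steps in this derivation are correct.
The final answer f'(z) = (z + 1)*exp(z) is valid.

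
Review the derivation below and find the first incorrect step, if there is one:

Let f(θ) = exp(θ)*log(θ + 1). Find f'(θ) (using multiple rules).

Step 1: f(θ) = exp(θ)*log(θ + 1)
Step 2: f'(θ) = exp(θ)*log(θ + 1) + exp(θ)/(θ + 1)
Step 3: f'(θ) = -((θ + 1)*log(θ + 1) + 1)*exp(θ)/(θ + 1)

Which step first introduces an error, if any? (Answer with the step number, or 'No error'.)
Step 3

Step 3 is incorrect due to a sign flip.
The step shows: -((θ + 1)*log(θ + 1) + 1)*exp(θ)/(θ + 1)
The correct value should be: ((θ + 1)*log(θ + 1) + 1)*exp(θ)/(θ + 1)

Explanation: The sign of the whole expression was flipped: the term ((θ + 1)*log(θ + 1) + 1)*exp(θ)/(θ + 1) was incorrectly written as -((θ + 1)*log(θ + 1) + 1)*exp(θ)/(θ + 1)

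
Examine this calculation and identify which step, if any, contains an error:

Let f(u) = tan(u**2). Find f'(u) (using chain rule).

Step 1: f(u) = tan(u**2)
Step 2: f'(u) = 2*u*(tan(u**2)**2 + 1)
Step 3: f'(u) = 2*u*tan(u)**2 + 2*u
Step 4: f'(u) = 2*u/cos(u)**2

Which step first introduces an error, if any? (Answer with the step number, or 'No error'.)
Step 3

Step 3 is incorrect due to a wrong exponent.
The step shows: 2*u*tan(u)**2 + 2*u
The correct value should be: 2*u*tan(u**2)**2 + 2*u

Explanation: The exponent 2 on u was incorrectly written as 1: the term 2*u*tan(u**2)**2 was incorrectly written as 2*u*tan(u)**2
The later steps are derived from this incorrect expression, so the error originates in Step 3.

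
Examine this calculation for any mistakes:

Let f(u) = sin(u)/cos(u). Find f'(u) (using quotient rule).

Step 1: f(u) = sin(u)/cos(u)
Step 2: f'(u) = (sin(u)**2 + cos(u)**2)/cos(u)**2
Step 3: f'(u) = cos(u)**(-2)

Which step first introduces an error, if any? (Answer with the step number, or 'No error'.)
No error

All steps in this derivation are correct.
The final answer f'(u) = cos(u)**(-2) is valid.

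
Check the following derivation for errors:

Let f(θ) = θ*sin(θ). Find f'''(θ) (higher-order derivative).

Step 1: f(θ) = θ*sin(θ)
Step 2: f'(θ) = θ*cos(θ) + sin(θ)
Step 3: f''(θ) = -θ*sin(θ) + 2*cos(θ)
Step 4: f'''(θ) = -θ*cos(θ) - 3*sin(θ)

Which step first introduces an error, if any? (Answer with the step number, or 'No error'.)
No error

All steps in this derivation are correct.
The final answer f'''(θ) = -θ*cos(θ) - 3*sin(θ) is valid.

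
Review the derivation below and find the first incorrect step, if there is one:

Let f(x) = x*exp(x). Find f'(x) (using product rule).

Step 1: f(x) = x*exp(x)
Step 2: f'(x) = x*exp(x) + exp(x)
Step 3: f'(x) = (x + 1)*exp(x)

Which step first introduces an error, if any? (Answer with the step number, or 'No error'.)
No error

All steps in this derivation are correct.
The final answer f'(x) = (x + 1)*exp(x) is valid.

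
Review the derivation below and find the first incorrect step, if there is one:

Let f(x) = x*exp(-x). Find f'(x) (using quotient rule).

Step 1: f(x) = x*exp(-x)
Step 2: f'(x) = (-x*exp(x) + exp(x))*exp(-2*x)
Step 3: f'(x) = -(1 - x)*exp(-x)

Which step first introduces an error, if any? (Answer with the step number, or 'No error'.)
Step 3

Step 3 is incorrect due to a sign flip.
The step shows: -(1 - x)*exp(-x)
The correct value should be: (1 - x)*exp(-x)

Explanation: The sign of the whole expression was flipped: the term (1 - x)*exp(-x) was incorrectly written as -(1 - x)*exp(-x)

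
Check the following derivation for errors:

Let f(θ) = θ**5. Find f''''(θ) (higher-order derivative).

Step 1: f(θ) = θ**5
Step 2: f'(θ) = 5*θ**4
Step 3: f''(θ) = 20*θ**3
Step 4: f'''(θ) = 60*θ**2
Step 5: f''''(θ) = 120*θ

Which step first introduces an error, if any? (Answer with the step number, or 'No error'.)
No error

All steps in this derivation are correct.
The final answer f''''(θ) = 120*θ is valid.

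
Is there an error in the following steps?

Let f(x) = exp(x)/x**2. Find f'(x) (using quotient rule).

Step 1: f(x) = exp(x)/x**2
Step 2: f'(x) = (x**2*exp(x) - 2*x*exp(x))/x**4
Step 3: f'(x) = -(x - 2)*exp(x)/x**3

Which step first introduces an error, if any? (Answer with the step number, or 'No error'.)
Step 3

Step 3 is incorrect due to a sign flip.
The step shows: -(x - 2)*exp(x)/x**3
The correct value should be: (x - 2)*exp(x)/x**3

Explanation: The sign of the whole expression was flipped: the term (x - 2)*exp(x)/x**3 was incorrectly written as -(x - 2)*exp(x)/x**3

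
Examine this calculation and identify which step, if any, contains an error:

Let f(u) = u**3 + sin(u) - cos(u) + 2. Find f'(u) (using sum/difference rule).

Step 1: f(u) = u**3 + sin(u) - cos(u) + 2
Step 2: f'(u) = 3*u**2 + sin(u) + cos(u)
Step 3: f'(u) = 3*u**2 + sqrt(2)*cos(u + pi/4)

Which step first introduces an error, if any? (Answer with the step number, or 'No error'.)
Step 3

Step 3 is incorrect due to a wrong trig function.
The step shows: 3*u**2 + sqrt(2)*cos(u + pi/4)
The correct value should be: 3*u**2 + sqrt(2)*sin(u + pi/4)

Explanation: sin(u + pi/4) was incorrectly written as cos(u + pi/4): the term sqrt(2)*sin(u + pi/4) was incorrectly written as sqrt(2)*cos(u + pi/4)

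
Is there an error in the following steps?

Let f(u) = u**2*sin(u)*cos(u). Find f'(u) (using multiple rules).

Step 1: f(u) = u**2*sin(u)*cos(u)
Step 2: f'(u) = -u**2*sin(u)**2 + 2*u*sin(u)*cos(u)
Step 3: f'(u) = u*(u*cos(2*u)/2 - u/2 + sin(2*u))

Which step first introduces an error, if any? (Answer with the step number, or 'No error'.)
Step 2

Step 2 is incorrect due to a dropped term.
The step shows: -u**2*sin(u)**2 + 2*u*sin(u)*cos(u)
The correct value should be: -u**2*sin(u)**2 + u**2*cos(u)**2 + 2*u*sin(u)*cos(u)

Explanation: A term was dropped: the term u**2*cos(u)**2 was incorrectly omitted
The later steps are derived from this incorrect expression, so the error originates in Step 2.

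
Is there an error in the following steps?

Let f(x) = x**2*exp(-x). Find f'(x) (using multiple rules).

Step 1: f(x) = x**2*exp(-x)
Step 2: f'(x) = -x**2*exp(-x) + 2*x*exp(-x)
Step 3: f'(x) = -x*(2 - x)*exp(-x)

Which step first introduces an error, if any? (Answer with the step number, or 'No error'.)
Step 3

Step 3 is incorrect due to a sign flip.
The step shows: -x*(2 - x)*exp(-x)
The correct value should be: x*(2 - x)*exp(-x)

Explanation: The sign of the whole expression was flipped: the term x*(2 - x)*exp(-x) was incorrectly written as -x*(2 - x)*exp(-x)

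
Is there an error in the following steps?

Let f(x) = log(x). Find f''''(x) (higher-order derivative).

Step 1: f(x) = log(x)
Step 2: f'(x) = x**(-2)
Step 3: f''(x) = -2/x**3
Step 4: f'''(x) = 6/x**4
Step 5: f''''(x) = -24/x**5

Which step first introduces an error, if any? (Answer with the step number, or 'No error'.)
Step 2

Step 2 is incorrect due to a wrong exponent.
The step shows: x**(-2)
The correct value should be: 1/x

Explanation: The exponent -1 on x was incorrectly written as -2: the term 1/x was incorrectly written as x**(-2)
The later steps are derived from this incorrect expression, so the error originates in Step 2.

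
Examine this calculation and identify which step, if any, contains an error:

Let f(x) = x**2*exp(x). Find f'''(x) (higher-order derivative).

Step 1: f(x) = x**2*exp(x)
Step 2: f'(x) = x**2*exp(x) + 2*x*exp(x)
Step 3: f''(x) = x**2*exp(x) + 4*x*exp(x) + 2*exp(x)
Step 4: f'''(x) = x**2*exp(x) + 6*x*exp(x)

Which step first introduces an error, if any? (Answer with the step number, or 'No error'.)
Step 4

Step 4 is incorrect due to a dropped term.
The step shows: x**2*exp(x) + 6*x*exp(x)
The correct value should be: x**2*exp(x) + 6*x*exp(x) + 6*exp(x)

Explanation: A term was dropped: the term 6*exp(x) was incorrectly omitted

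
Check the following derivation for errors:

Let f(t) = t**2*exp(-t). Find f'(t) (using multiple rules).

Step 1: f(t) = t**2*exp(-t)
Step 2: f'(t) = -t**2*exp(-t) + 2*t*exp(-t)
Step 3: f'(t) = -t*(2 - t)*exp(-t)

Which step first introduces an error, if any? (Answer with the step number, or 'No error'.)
Step 3

Step 3 is incorrect due to a sign flip.
The step shows: -t*(2 - t)*exp(-t)
The correct value should be: t*(2 - t)*exp(-t)

Explanation: The sign of the whole expression was flipped: the term t*(2 - t)*exp(-t) was incorrectly written as -t*(2 - t)*exp(-t)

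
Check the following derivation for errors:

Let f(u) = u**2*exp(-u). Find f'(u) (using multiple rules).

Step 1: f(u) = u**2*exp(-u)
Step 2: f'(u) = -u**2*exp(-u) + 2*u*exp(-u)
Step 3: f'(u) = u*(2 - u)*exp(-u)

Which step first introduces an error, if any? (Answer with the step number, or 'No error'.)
No error

All steps in this derivation are correct.
The final answer f'(u) = u*(2 - u)*exp(-u) is valid.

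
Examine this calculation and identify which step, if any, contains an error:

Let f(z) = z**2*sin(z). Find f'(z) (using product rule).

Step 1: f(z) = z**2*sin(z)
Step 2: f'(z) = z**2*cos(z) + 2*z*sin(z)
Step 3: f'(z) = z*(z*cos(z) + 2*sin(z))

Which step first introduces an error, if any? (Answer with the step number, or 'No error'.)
No error

All steps in this derivation are correct.
The final answer f'(z) = z*(z*cos(z) + 2*sin(z)) is valid.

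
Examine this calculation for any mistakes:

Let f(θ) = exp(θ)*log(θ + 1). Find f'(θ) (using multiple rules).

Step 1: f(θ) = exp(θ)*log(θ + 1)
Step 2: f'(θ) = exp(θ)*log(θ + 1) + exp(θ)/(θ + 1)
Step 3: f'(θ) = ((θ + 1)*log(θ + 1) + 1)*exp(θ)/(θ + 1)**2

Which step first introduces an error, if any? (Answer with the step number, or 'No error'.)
Step 3

Step 3 is incorrect due to a wrong exponent.
The step shows: ((θ + 1)*log(θ + 1) + 1)*exp(θ)/(θ + 1)**2
The correct value should be: ((θ + 1)*log(θ + 1) + 1)*exp(θ)/(θ + 1)

Explanation: The exponent -1 on θ + 1 was incorrectly written as -2: the term ((θ + 1)*log(θ + 1) + 1)*exp(θ)/(θ + 1) was incorrectly written as ((θ + 1)*log(θ + 1) + 1)*exp(θ)/(θ + 1)**2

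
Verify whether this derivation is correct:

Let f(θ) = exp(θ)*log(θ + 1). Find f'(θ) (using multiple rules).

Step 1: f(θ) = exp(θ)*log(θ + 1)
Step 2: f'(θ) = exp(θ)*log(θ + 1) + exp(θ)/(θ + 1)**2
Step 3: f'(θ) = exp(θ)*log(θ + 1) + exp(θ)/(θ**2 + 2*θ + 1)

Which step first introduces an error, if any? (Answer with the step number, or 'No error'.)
Step 2

Step 2 is incorrect due to a wrong exponent.
The step shows: exp(θ)*log(θ + 1) + exp(θ)/(θ + 1)**2
The correct value should be: exp(θ)*log(θ + 1) + exp(θ)/(θ + 1)

Explanation: The exponent -1 on θ + 1 was incorrectly written as -2: the term exp(θ)/(θ + 1) was incorrectly written as exp(θ)/(θ + 1)**2
The later steps are derived from this incorrect expression, so the error originates in Step 2.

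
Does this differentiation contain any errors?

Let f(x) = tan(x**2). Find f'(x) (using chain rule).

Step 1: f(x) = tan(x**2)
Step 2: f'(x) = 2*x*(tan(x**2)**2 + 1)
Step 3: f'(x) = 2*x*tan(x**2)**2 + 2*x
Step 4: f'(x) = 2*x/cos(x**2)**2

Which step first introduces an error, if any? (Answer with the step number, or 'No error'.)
No error

All steps in this derivation are correct.
The final answer f'(x) = 2*x/cos(x**2)**2 is valid.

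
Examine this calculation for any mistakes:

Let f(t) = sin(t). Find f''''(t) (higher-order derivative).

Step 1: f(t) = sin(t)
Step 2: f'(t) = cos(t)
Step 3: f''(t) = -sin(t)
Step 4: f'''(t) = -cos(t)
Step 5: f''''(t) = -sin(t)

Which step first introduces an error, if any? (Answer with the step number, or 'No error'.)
Step 5

Step 5 is incorrect due to a sign flip.
The step shows: -sin(t)
The correct value should be: sin(t)

Explanation: The sign of the whole expression was flipped: the term sin(t) was incorrectly written as -sin(t)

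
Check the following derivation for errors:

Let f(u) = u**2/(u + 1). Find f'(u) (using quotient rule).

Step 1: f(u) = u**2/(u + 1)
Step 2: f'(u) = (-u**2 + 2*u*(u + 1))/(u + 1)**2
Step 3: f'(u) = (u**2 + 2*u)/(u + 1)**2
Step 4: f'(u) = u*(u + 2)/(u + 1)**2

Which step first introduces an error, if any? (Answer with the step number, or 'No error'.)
No error

All steps in this derivation are correct.
The final answer f'(u) = u*(u + 2)/(u + 1)**2 is valid.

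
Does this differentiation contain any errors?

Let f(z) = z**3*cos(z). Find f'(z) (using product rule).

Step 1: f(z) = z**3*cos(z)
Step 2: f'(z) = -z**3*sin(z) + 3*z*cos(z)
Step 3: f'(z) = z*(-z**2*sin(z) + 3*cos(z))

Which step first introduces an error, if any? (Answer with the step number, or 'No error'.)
Step 2

Step 2 is incorrect due to a wrong exponent.
The step shows: -z**3*sin(z) + 3*z*cos(z)
The correct value should be: -z**3*sin(z) + 3*z**2*cos(z)

Explanation: The exponent 2 on z was incorrectly written as 1: the term 3*z**2*cos(z) was incorrectly written as 3*z*cos(z)
The later steps are derived from this incorrect expression, so the error originates in Step 2.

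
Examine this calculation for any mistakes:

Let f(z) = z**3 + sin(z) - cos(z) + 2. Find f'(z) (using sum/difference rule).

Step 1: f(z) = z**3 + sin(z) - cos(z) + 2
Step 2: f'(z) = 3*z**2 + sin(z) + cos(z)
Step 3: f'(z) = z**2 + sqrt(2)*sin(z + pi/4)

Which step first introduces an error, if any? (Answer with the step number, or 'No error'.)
Step 3

Step 3 is incorrect due to a wrong coefficient.
The step shows: z**2 + sqrt(2)*sin(z + pi/4)
The correct value should be: 3*z**2 + sqrt(2)*sin(z + pi/4)

Explanation: The coefficient 3 was incorrectly written as 1: the term 3*z**2 was incorrectly written as z**2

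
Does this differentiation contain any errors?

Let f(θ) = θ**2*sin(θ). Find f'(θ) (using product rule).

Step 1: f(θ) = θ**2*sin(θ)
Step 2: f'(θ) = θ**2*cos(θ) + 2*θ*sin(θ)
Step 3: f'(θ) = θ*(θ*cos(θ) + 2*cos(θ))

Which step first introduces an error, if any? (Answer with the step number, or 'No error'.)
Step 3

Step 3 is incorrect due to a wrong trig function.
The step shows: θ*(θ*cos(θ) + 2*cos(θ))
The correct value should be: θ*(θ*cos(θ) + 2*sin(θ))

Explanation: sin(θ) was incorrectly written as cos(θ): the term θ*(θ*cos(θ) + 2*sin(θ)) was incorrectly written as θ*(θ*cos(θ) + 2*cos(θ))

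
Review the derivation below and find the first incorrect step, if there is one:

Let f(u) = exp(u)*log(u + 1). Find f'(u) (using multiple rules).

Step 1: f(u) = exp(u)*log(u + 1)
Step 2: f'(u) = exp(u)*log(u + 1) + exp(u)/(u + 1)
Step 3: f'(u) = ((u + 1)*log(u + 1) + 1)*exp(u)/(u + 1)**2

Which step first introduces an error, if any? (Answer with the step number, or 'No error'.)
Step 3

Step 3 is incorrect due to a wrong exponent.
The step shows: ((u + 1)*log(u + 1) + 1)*exp(u)/(u + 1)**2
The correct value should be: ((u + 1)*log(u + 1) + 1)*exp(u)/(u + 1)

Explanation: The exponent -1 on u + 1 was incorrectly written as -2: the term ((u + 1)*log(u + 1) + 1)*exp(u)/(u + 1) was incorrectly written as ((u + 1)*log(u + 1) + 1)*exp(u)/(u + 1)**2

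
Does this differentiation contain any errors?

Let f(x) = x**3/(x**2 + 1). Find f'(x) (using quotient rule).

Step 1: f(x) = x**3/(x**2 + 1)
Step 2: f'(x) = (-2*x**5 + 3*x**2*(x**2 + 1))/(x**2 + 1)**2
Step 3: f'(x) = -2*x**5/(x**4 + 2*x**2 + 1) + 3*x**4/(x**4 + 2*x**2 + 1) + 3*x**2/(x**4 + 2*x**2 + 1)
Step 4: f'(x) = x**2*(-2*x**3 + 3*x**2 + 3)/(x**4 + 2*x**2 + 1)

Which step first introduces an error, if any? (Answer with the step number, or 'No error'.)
Step 2

Step 2 is incorrect due to a wrong exponent.
The step shows: (-2*x**5 + 3*x**2*(x**2 + 1))/(x**2 + 1)**2
The correct value should be: (-2*x**4 + 3*x**2*(x**2 + 1))/(x**2 + 1)**2

Explanation: The exponent 4 on x was incorrectly written as 5: the term (-2*x**4 + 3*x**2*(x**2 + 1))/(x**2 + 1)**2 was incorrectly written as (-2*x**5 + 3*x**2*(x**2 + 1))/(x**2 + 1)**2
The later steps are derived from this incorrect expression, so the error originates in Step 2.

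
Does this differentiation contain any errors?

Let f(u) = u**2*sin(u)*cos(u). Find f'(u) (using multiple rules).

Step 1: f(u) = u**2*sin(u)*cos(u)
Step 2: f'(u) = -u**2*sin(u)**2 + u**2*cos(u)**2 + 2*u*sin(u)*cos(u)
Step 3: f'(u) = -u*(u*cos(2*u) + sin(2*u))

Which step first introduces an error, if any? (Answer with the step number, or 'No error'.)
Step 3

Step 3 is incorrect due to a sign flip.
The step shows: -u*(u*cos(2*u) + sin(2*u))
The correct value should be: u*(u*cos(2*u) + sin(2*u))

Explanation: The sign of the whole expression was flipped: the term u*(u*cos(2*u) + sin(2*u)) was incorrectly written as -u*(u*cos(2*u) + sin(2*u))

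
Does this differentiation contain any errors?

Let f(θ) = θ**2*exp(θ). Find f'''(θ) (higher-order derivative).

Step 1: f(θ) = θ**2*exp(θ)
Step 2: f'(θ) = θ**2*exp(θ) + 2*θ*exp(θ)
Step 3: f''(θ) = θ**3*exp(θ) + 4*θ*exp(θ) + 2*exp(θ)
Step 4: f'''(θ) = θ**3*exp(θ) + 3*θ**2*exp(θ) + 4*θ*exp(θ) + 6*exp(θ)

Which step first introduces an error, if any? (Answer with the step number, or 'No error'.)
Step 3

Step 3 is incorrect due to a wrong exponent.
The step shows: θ**3*exp(θ) + 4*θ*exp(θ) + 2*exp(θ)
The correct value should be: θ**2*exp(θ) + 4*θ*exp(θ) + 2*exp(θ)

Explanation: The exponent 2 on θ was incorrectly written as 3: the term θ**2*exp(θ) was incorrectly written as θ**3*exp(θ)
The later steps are derived from this incorrect expression, so the error originates in Step 3.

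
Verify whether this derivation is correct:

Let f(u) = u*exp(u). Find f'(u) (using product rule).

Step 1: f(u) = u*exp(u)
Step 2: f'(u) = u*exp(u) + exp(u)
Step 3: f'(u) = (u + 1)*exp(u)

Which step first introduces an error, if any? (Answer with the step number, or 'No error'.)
No error

All steps in this derivation are correct.
The final answer f'(u) = (u + 1)*exp(u) is valid.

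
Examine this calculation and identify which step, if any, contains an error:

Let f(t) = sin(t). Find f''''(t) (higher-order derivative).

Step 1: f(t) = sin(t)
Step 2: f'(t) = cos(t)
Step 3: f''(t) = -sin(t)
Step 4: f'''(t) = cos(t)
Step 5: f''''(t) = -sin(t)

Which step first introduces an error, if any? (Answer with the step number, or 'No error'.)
Step 4

Step 4 is incorrect due to a sign flip.
The step shows: cos(t)
The correct value should be: -cos(t)

Explanation: The sign of the whole expression was flipped: the term -cos(t) was incorrectly written as cos(t)
The later steps are derived from this incorrect expression, so the error originates in Step 4.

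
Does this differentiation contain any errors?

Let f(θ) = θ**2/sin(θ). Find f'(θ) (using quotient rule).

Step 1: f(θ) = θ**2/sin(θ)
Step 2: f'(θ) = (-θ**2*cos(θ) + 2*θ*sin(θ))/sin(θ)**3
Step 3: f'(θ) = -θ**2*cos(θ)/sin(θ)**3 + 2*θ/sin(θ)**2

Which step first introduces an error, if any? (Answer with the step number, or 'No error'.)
Step 2

Step 2 is incorrect due to a wrong exponent.
The step shows: (-θ**2*cos(θ) + 2*θ*sin(θ))/sin(θ)**3
The correct value should be: (-θ**2*cos(θ) + 2*θ*sin(θ))/sin(θ)**2

Explanation: The exponent -2 on sin(θ) was incorrectly written as -3: the term (-θ**2*cos(θ) + 2*θ*sin(θ))/sin(θ)**2 was incorrectly written as (-θ**2*cos(θ) + 2*θ*sin(θ))/sin(θ)**3
The later steps are derived from this incorrect expression, so the error originates in Step 2.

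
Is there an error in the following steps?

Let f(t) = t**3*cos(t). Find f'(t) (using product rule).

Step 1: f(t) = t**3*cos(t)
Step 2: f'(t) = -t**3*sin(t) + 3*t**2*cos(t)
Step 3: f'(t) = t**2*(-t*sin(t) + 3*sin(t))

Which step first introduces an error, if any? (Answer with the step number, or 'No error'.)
Step 3

Step 3 is incorrect due to a wrong trig function.
The step shows: t**2*(-t*sin(t) + 3*sin(t))
The correct value should be: t**2*(-t*sin(t) + 3*cos(t))

Explanation: cos(t) was incorrectly written as sin(t): the term t**2*(-t*sin(t) + 3*cos(t)) was incorrectly written as t**2*(-t*sin(t) + 3*sin(t))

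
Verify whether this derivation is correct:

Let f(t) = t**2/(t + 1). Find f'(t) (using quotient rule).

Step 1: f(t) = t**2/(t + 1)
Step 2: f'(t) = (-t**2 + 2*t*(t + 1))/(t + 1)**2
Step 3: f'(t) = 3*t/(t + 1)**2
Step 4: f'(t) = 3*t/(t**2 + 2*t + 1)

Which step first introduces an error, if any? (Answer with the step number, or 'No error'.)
Step 3

Step 3 is incorrect due to a wrong exponent.
The step shows: 3*t/(t + 1)**2
The correct value should be: (t**2 + 2*t)/(t + 1)**2

Explanation: The exponent 2 on t was incorrectly written as 1: the term (t**2 + 2*t)/(t + 1)**2 was incorrectly written as 3*t/(t + 1)**2
The later steps are derived from this incorrect expression, so the error originates in Step 3.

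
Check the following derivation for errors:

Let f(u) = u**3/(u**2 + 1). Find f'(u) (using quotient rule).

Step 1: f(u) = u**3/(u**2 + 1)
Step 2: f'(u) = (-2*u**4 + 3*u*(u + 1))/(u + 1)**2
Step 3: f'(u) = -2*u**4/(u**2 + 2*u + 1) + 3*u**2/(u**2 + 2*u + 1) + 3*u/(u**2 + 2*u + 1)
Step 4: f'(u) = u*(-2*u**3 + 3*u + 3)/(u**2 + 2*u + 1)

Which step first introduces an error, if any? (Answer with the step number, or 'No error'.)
Step 2

Step 2 is incorrect due to a wrong exponent.
The step shows: (-2*u**4 + 3*u*(u + 1))/(u + 1)**2
The correct value should be: (-2*u**4 + 3*u**2*(u**2 + 1))/(u**2 + 1)**2

Explanation: The exponent 2 on u was incorrectly written as 1: the term (-2*u**4 + 3*u**2*(u**2 + 1))/(u**2 + 1)**2 was incorrectly written as (-2*u**4 + 3*u*(u + 1))/(u + 1)**2
The later steps are derived from this incorrect expression, so the error originates in Step 2.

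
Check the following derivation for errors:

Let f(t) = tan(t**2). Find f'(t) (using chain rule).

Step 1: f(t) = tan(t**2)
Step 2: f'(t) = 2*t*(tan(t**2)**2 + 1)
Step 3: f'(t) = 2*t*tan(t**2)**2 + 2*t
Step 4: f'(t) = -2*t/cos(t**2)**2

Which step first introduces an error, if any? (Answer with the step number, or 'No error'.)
Step 4

Step 4 is incorrect due to a sign flip.
The step shows: -2*t/cos(t**2)**2
The correct value should be: 2*t/cos(t**2)**2

Explanation: The sign of the whole expression was flipped: the term 2*t/cos(t**2)**2 was incorrectly written as -2*t/cos(t**2)**2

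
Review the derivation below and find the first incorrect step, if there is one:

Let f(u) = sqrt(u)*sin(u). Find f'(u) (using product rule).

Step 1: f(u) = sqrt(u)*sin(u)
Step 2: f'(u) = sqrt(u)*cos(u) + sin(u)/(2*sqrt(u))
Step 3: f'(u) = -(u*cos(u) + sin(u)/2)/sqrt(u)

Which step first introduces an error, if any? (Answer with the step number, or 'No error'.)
Step 3

Step 3 is incorrect due to a sign flip.
The step shows: -(u*cos(u) + sin(u)/2)/sqrt(u)
The correct value should be: (u*cos(u) + sin(u)/2)/sqrt(u)

Explanation: The sign of the whole expression was flipped: the term (u*cos(u) + sin(u)/2)/sqrt(u) was incorrectly written as -(u*cos(u) + sin(u)/2)/sqrt(u)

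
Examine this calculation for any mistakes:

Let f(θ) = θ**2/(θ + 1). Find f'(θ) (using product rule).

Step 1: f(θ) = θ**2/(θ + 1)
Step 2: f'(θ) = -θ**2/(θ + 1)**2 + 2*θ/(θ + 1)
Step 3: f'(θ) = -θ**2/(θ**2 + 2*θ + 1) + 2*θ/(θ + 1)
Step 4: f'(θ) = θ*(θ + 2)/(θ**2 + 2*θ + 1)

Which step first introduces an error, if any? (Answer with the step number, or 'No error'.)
No error

All steps in this derivation are correct.
The final answer f'(θ) = θ*(θ + 2)/(θ**2 + 2*θ + 1) is valid.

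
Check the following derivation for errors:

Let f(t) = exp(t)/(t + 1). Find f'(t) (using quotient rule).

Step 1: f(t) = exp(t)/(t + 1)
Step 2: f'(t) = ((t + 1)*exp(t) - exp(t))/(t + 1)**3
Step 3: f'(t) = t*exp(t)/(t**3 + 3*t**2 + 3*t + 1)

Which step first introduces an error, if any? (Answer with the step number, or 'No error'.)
Step 2

Step 2 is incorrect due to a wrong exponent.
The step shows: ((t + 1)*exp(t) - exp(t))/(t + 1)**3
The correct value should be: ((t + 1)*exp(t) - exp(t))/(t + 1)**2

Explanation: The exponent -2 on t + 1 was incorrectly written as -3: the term ((t + 1)*exp(t) - exp(t))/(t + 1)**2 was incorrectly written as ((t + 1)*exp(t) - exp(t))/(t + 1)**3
The later steps are derived from this incorrect expression, so the error originates in Step 2.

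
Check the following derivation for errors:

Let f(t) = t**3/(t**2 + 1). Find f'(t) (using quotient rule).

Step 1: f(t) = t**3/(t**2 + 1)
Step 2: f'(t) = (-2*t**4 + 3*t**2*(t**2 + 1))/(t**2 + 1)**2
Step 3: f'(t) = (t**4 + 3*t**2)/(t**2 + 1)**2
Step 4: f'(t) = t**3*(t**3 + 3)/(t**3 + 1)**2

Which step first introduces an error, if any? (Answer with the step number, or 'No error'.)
Step 4

Step 4 is incorrect due to a wrong exponent.
The step shows: t**3*(t**3 + 3)/(t**3 + 1)**2
The correct value should be: t**2*(t**2 + 3)/(t**2 + 1)**2

Explanation: The exponent 2 on t was incorrectly written as 3: the term t**2*(t**2 + 3)/(t**2 + 1)**2 was incorrectly written as t**3*(t**3 + 3)/(t**3 + 1)**2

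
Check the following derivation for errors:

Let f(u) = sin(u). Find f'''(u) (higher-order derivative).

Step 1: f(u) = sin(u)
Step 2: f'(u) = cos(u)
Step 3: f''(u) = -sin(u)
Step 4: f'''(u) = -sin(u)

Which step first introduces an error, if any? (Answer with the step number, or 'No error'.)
Step 4

Step 4 is incorrect due to a wrong trig function.
The step shows: -sin(u)
The correct value should be: -cos(u)

Explanation: cos(u) was incorrectly written as sin(u): the term -cos(u) was incorrectly written as -sin(u)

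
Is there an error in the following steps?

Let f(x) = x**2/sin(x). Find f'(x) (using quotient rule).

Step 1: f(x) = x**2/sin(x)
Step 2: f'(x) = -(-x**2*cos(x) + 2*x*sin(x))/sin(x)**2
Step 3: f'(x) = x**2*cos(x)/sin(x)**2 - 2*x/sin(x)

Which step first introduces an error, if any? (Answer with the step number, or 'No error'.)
Step 2

Step 2 is incorrect due to a sign flip.
The step shows: -(-x**2*cos(x) + 2*x*sin(x))/sin(x)**2
The correct value should be: (-x**2*cos(x) + 2*x*sin(x))/sin(x)**2

Explanation: The sign of the whole expression was flipped: the term (-x**2*cos(x) + 2*x*sin(x))/sin(x)**2 was incorrectly written as -(-x**2*cos(x) + 2*x*sin(x))/sin(x)**2
The later steps are derived from this incorrect expression, so the error originates in Step 2.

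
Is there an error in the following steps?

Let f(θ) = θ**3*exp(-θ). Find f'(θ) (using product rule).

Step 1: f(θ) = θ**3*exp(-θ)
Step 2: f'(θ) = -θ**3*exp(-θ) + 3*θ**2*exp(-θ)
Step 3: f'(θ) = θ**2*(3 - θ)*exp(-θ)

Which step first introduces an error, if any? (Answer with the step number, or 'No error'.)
No error

All steps in this derivation are correct.
The final answer f'(θ) = θ**2*(3 - θ)*exp(-θ) is valid.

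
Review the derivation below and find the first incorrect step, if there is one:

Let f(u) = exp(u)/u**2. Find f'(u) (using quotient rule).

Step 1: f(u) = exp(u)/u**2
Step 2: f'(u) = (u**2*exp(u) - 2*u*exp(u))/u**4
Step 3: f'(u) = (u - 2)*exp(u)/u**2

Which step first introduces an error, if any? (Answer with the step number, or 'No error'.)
Step 3

Step 3 is incorrect due to a wrong exponent.
The step shows: (u - 2)*exp(u)/u**2
The correct value should be: (u - 2)*exp(u)/u**3

Explanation: The exponent -3 on u was incorrectly written as -2: the term (u - 2)*exp(u)/u**3 was incorrectly written as (u - 2)*exp(u)/u**2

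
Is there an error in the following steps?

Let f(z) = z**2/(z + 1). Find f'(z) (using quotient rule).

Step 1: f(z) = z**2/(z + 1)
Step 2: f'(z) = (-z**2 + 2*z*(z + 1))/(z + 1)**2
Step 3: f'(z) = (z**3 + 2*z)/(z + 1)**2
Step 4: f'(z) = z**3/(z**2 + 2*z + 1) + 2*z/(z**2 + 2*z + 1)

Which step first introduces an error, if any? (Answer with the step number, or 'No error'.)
Step 3

Step 3 is incorrect due to a wrong exponent.
The step shows: (z**3 + 2*z)/(z + 1)**2
The correct value should be: (z**2 + 2*z)/(z + 1)**2

Explanation: The exponent 2 on z was incorrectly written as 3: the term (z**2 + 2*z)/(z + 1)**2 was incorrectly written as (z**3 + 2*z)/(z + 1)**2
The later steps are derived from this incorrect expression, so the error originates in Step 3.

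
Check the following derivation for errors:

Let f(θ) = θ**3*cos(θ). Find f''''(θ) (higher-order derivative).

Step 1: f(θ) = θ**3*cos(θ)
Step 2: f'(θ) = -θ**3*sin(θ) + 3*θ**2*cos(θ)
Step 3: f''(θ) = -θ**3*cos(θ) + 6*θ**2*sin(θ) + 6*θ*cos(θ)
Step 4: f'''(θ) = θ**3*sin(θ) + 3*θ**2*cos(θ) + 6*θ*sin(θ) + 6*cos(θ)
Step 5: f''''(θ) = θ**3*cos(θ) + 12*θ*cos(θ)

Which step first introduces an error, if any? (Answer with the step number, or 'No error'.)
Step 3

Step 3 is incorrect due to a sign flip.
The step shows: -θ**3*cos(θ) + 6*θ**2*sin(θ) + 6*θ*cos(θ)
The correct value should be: -θ**3*cos(θ) - 6*θ**2*sin(θ) + 6*θ*cos(θ)

Explanation: The sign of one term was flipped: the term -6*θ**2*sin(θ) was incorrectly written as 6*θ**2*sin(θ)
The later steps are derived from this incorrect expression, so the error originates in Step 3.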